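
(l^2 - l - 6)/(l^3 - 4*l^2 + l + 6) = (l + 2)/(l^2 - l - 2)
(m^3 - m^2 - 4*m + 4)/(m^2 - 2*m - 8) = (m^2 - 3*m + 2)/(m - 4)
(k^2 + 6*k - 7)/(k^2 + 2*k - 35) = (k - 1)/(k - 5)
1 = 1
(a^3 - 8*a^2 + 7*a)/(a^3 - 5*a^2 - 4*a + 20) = a*(a^2 - 8*a + 7)/(a^3 - 5*a^2 - 4*a + 20)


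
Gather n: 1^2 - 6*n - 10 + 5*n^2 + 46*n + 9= 5*n^2 + 40*n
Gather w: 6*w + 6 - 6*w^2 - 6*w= 6 - 6*w^2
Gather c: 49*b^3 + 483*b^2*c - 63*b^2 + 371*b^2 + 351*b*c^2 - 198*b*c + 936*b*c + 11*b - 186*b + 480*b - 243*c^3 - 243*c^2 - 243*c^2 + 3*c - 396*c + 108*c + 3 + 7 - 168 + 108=49*b^3 + 308*b^2 + 305*b - 243*c^3 + c^2*(351*b - 486) + c*(483*b^2 + 738*b - 285) - 50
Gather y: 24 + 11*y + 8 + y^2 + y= y^2 + 12*y + 32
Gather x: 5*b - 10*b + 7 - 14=-5*b - 7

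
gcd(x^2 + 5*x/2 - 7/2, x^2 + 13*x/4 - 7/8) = x + 7/2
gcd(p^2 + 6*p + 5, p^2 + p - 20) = p + 5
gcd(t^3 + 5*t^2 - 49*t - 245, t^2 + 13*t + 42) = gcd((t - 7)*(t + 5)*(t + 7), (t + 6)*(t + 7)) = t + 7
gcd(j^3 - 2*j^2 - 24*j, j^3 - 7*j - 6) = 1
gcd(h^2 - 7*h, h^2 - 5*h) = h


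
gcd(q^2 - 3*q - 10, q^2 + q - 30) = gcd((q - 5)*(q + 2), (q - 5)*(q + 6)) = q - 5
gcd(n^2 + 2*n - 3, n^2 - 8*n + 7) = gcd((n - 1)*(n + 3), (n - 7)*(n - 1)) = n - 1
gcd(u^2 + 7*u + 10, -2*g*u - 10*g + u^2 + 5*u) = u + 5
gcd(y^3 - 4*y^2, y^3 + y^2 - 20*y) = y^2 - 4*y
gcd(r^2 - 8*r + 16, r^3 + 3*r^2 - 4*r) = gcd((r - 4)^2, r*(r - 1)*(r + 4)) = 1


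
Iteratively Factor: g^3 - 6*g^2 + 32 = (g + 2)*(g^2 - 8*g + 16) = (g - 4)*(g + 2)*(g - 4)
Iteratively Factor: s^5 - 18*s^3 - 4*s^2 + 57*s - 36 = (s - 1)*(s^4 + s^3 - 17*s^2 - 21*s + 36) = (s - 4)*(s - 1)*(s^3 + 5*s^2 + 3*s - 9) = (s - 4)*(s - 1)*(s + 3)*(s^2 + 2*s - 3) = (s - 4)*(s - 1)*(s + 3)^2*(s - 1)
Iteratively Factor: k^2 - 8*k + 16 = (k - 4)*(k - 4)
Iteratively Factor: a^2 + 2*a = (a)*(a + 2)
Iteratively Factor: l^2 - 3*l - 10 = (l + 2)*(l - 5)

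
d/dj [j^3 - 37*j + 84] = 3*j^2 - 37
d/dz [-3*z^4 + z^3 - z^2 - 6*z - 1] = -12*z^3 + 3*z^2 - 2*z - 6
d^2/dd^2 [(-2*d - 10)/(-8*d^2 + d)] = 4*(64*d^3 + 960*d^2 - 120*d + 5)/(d^3*(512*d^3 - 192*d^2 + 24*d - 1))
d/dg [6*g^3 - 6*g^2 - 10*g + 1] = 18*g^2 - 12*g - 10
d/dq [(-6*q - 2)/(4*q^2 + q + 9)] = 4*(6*q^2 + 4*q - 13)/(16*q^4 + 8*q^3 + 73*q^2 + 18*q + 81)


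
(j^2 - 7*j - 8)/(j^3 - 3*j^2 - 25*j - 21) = (j - 8)/(j^2 - 4*j - 21)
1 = 1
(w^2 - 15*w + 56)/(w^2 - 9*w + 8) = (w - 7)/(w - 1)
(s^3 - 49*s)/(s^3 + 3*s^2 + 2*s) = (s^2 - 49)/(s^2 + 3*s + 2)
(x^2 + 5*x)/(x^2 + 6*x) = (x + 5)/(x + 6)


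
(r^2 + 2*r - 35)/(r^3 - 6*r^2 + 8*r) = (r^2 + 2*r - 35)/(r*(r^2 - 6*r + 8))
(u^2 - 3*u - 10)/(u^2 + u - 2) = (u - 5)/(u - 1)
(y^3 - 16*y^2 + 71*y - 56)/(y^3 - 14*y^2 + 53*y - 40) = (y - 7)/(y - 5)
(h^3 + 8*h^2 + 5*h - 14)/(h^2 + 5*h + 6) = (h^2 + 6*h - 7)/(h + 3)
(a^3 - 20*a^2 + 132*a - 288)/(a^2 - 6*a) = a - 14 + 48/a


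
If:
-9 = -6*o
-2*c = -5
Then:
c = 5/2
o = 3/2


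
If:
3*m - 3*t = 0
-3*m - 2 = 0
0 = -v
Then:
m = -2/3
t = -2/3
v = 0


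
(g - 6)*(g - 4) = g^2 - 10*g + 24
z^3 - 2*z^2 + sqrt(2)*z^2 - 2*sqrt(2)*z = z*(z - 2)*(z + sqrt(2))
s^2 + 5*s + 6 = (s + 2)*(s + 3)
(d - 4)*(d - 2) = d^2 - 6*d + 8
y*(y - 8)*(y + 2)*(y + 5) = y^4 - y^3 - 46*y^2 - 80*y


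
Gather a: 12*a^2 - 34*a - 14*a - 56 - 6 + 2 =12*a^2 - 48*a - 60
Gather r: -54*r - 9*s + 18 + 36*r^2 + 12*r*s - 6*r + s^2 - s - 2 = 36*r^2 + r*(12*s - 60) + s^2 - 10*s + 16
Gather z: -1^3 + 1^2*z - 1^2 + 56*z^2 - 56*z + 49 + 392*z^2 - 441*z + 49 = 448*z^2 - 496*z + 96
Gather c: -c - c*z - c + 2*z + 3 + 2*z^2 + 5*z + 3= c*(-z - 2) + 2*z^2 + 7*z + 6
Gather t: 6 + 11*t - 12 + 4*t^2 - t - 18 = 4*t^2 + 10*t - 24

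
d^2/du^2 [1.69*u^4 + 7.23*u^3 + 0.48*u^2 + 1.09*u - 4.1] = 20.28*u^2 + 43.38*u + 0.96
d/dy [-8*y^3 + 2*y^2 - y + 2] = -24*y^2 + 4*y - 1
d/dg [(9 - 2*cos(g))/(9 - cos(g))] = 9*sin(g)/(cos(g) - 9)^2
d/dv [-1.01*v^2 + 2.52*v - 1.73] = 2.52 - 2.02*v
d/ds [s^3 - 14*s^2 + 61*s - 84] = 3*s^2 - 28*s + 61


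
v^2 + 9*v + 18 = (v + 3)*(v + 6)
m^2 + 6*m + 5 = (m + 1)*(m + 5)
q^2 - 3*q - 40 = (q - 8)*(q + 5)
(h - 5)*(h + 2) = h^2 - 3*h - 10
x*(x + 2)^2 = x^3 + 4*x^2 + 4*x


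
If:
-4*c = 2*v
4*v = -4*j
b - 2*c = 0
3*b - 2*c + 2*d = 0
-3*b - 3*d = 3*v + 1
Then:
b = 1/3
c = 1/6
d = -1/3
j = 1/3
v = -1/3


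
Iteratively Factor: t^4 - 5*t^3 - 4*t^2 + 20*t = (t)*(t^3 - 5*t^2 - 4*t + 20) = t*(t + 2)*(t^2 - 7*t + 10) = t*(t - 5)*(t + 2)*(t - 2)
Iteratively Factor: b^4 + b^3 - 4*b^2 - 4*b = (b - 2)*(b^3 + 3*b^2 + 2*b) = (b - 2)*(b + 1)*(b^2 + 2*b) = b*(b - 2)*(b + 1)*(b + 2)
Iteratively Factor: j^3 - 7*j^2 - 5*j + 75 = (j + 3)*(j^2 - 10*j + 25) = (j - 5)*(j + 3)*(j - 5)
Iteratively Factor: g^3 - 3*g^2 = (g)*(g^2 - 3*g) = g^2*(g - 3)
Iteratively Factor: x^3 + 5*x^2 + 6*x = (x + 3)*(x^2 + 2*x) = x*(x + 3)*(x + 2)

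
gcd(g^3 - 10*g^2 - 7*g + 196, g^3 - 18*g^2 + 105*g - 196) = g^2 - 14*g + 49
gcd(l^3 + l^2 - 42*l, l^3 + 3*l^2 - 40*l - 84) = l^2 + l - 42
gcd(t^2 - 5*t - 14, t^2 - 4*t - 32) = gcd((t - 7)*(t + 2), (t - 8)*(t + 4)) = 1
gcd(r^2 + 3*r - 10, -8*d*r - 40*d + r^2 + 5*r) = r + 5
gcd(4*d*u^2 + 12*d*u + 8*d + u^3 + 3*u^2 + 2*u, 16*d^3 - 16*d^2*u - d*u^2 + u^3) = 4*d + u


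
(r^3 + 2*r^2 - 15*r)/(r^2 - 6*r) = (r^2 + 2*r - 15)/(r - 6)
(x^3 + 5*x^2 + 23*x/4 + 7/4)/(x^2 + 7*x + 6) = (x^2 + 4*x + 7/4)/(x + 6)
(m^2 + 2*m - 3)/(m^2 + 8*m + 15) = (m - 1)/(m + 5)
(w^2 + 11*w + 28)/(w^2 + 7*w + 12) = (w + 7)/(w + 3)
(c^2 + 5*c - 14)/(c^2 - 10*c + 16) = (c + 7)/(c - 8)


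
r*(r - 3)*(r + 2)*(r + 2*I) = r^4 - r^3 + 2*I*r^3 - 6*r^2 - 2*I*r^2 - 12*I*r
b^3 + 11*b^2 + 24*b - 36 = (b - 1)*(b + 6)^2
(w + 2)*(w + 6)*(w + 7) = w^3 + 15*w^2 + 68*w + 84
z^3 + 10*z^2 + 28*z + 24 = (z + 2)^2*(z + 6)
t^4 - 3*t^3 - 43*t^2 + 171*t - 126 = (t - 6)*(t - 3)*(t - 1)*(t + 7)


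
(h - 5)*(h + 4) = h^2 - h - 20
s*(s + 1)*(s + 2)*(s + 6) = s^4 + 9*s^3 + 20*s^2 + 12*s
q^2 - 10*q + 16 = (q - 8)*(q - 2)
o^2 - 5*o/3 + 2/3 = (o - 1)*(o - 2/3)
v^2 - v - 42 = (v - 7)*(v + 6)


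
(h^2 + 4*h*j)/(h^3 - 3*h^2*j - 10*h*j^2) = (h + 4*j)/(h^2 - 3*h*j - 10*j^2)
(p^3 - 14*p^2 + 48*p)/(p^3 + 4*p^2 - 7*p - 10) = p*(p^2 - 14*p + 48)/(p^3 + 4*p^2 - 7*p - 10)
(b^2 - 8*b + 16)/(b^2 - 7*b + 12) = (b - 4)/(b - 3)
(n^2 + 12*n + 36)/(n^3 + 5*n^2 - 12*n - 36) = (n + 6)/(n^2 - n - 6)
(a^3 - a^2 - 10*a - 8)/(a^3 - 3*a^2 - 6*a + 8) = (a + 1)/(a - 1)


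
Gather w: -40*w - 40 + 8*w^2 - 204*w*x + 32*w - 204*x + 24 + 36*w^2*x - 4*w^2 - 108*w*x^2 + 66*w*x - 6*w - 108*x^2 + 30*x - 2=w^2*(36*x + 4) + w*(-108*x^2 - 138*x - 14) - 108*x^2 - 174*x - 18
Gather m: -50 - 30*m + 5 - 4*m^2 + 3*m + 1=-4*m^2 - 27*m - 44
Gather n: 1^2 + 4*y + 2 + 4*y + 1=8*y + 4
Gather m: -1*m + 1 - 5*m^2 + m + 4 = 5 - 5*m^2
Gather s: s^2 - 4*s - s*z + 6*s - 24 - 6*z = s^2 + s*(2 - z) - 6*z - 24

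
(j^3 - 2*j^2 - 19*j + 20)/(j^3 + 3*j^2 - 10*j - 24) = (j^2 - 6*j + 5)/(j^2 - j - 6)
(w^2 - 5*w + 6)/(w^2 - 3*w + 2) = (w - 3)/(w - 1)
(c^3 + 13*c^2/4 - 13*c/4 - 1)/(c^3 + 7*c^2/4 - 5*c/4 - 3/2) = (4*c^2 + 17*c + 4)/(4*c^2 + 11*c + 6)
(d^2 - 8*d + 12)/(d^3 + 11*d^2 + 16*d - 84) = (d - 6)/(d^2 + 13*d + 42)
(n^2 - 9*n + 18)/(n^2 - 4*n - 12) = (n - 3)/(n + 2)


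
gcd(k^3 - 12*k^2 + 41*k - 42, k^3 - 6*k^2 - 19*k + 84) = k^2 - 10*k + 21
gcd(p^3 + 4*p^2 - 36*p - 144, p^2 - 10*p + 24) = p - 6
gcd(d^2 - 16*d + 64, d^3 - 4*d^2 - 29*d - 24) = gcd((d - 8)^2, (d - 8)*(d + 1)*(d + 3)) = d - 8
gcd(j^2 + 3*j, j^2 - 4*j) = j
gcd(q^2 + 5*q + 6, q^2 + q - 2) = q + 2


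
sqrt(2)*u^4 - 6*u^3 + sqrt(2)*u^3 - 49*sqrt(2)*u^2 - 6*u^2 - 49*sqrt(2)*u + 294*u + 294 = (u - 7)*(u + 7)*(u - 3*sqrt(2))*(sqrt(2)*u + sqrt(2))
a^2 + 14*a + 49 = (a + 7)^2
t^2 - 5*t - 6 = (t - 6)*(t + 1)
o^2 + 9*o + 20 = (o + 4)*(o + 5)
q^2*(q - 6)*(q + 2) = q^4 - 4*q^3 - 12*q^2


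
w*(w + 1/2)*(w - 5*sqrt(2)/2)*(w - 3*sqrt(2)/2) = w^4 - 4*sqrt(2)*w^3 + w^3/2 - 2*sqrt(2)*w^2 + 15*w^2/2 + 15*w/4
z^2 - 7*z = z*(z - 7)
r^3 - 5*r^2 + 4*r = r*(r - 4)*(r - 1)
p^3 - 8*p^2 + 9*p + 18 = (p - 6)*(p - 3)*(p + 1)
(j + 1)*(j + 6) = j^2 + 7*j + 6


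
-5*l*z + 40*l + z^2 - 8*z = (-5*l + z)*(z - 8)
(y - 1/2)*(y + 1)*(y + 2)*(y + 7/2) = y^4 + 6*y^3 + 37*y^2/4 + 3*y/4 - 7/2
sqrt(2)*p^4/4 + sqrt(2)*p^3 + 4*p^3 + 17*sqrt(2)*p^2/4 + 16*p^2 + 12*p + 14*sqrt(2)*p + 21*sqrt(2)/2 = (p/2 + sqrt(2)/2)*(p + 3)*(p + 7*sqrt(2))*(sqrt(2)*p/2 + sqrt(2)/2)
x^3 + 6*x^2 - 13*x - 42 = (x - 3)*(x + 2)*(x + 7)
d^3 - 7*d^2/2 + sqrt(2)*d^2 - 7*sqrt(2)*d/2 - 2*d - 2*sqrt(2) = (d - 4)*(d + 1/2)*(d + sqrt(2))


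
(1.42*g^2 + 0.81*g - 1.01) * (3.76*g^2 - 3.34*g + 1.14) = 5.3392*g^4 - 1.6972*g^3 - 4.8842*g^2 + 4.2968*g - 1.1514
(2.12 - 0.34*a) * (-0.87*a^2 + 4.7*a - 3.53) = 0.2958*a^3 - 3.4424*a^2 + 11.1642*a - 7.4836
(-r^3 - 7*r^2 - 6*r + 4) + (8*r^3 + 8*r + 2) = 7*r^3 - 7*r^2 + 2*r + 6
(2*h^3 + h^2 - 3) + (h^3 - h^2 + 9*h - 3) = 3*h^3 + 9*h - 6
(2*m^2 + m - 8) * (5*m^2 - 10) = 10*m^4 + 5*m^3 - 60*m^2 - 10*m + 80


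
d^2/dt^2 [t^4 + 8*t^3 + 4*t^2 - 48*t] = 12*t^2 + 48*t + 8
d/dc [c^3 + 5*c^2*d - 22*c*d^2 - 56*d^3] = 3*c^2 + 10*c*d - 22*d^2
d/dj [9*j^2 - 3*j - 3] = 18*j - 3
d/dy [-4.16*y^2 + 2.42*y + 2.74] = 2.42 - 8.32*y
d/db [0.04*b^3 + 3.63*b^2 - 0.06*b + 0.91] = 0.12*b^2 + 7.26*b - 0.06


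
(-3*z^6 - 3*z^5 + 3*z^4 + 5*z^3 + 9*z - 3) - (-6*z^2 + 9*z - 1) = -3*z^6 - 3*z^5 + 3*z^4 + 5*z^3 + 6*z^2 - 2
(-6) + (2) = -4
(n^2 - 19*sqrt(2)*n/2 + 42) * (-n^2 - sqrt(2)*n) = -n^4 + 17*sqrt(2)*n^3/2 - 23*n^2 - 42*sqrt(2)*n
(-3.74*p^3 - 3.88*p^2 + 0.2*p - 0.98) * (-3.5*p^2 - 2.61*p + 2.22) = 13.09*p^5 + 23.3414*p^4 + 1.124*p^3 - 5.7056*p^2 + 3.0018*p - 2.1756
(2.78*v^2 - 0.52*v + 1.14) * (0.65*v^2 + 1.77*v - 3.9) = 1.807*v^4 + 4.5826*v^3 - 11.0214*v^2 + 4.0458*v - 4.446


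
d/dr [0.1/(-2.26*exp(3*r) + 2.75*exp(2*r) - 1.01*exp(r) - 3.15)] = (0.678*exp(2*r) - 0.55*exp(r) + 0.101)*exp(r)/(2.26*exp(3*r) - 2.75*exp(2*r) + 1.01*exp(r) + 3.15)^2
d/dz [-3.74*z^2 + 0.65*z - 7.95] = 0.65 - 7.48*z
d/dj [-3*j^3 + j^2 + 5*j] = -9*j^2 + 2*j + 5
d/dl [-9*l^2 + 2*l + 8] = 2 - 18*l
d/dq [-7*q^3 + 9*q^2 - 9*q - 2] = -21*q^2 + 18*q - 9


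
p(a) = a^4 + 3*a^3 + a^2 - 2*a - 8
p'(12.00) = 8230.00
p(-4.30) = 122.45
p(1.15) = -2.67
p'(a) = 4*a^3 + 9*a^2 + 2*a - 2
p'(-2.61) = -17.03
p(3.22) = 203.59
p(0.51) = -8.29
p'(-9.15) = -2331.04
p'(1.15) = 18.29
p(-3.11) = 11.20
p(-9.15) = 4805.30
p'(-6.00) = -554.00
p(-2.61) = -2.90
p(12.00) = 26032.00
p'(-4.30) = -162.22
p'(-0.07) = -2.10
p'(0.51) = 1.89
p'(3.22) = 231.30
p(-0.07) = -7.86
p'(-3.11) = -41.49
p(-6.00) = 688.00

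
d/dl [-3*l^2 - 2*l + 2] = -6*l - 2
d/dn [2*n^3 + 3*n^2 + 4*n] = 6*n^2 + 6*n + 4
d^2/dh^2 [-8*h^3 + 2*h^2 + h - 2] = 4 - 48*h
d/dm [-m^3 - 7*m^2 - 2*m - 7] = -3*m^2 - 14*m - 2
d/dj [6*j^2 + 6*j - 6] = 12*j + 6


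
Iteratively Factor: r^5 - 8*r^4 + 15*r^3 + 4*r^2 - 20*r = (r)*(r^4 - 8*r^3 + 15*r^2 + 4*r - 20) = r*(r - 2)*(r^3 - 6*r^2 + 3*r + 10) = r*(r - 2)*(r + 1)*(r^2 - 7*r + 10) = r*(r - 5)*(r - 2)*(r + 1)*(r - 2)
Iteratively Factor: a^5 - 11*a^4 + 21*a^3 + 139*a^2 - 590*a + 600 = (a - 5)*(a^4 - 6*a^3 - 9*a^2 + 94*a - 120) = (a - 5)*(a + 4)*(a^3 - 10*a^2 + 31*a - 30) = (a - 5)*(a - 2)*(a + 4)*(a^2 - 8*a + 15) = (a - 5)^2*(a - 2)*(a + 4)*(a - 3)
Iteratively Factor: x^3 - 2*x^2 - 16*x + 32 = (x + 4)*(x^2 - 6*x + 8) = (x - 2)*(x + 4)*(x - 4)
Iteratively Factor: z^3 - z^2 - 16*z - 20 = (z + 2)*(z^2 - 3*z - 10) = (z + 2)^2*(z - 5)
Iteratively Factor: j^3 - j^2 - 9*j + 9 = (j - 1)*(j^2 - 9) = (j - 1)*(j + 3)*(j - 3)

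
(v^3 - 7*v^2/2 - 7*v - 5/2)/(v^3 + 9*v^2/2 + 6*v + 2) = (v^2 - 4*v - 5)/(v^2 + 4*v + 4)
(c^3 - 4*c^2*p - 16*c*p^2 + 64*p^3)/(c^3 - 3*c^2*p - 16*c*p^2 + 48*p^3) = (-c + 4*p)/(-c + 3*p)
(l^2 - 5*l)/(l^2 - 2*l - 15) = l/(l + 3)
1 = 1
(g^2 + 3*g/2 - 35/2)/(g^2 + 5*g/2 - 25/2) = (2*g - 7)/(2*g - 5)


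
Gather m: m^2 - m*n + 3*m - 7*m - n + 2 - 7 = m^2 + m*(-n - 4) - n - 5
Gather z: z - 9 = z - 9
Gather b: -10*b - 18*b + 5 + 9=14 - 28*b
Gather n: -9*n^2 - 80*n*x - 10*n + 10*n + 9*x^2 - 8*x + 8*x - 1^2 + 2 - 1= -9*n^2 - 80*n*x + 9*x^2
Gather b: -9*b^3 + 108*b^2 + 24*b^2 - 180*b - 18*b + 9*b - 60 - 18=-9*b^3 + 132*b^2 - 189*b - 78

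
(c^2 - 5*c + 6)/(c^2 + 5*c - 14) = (c - 3)/(c + 7)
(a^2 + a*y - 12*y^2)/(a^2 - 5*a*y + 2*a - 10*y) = (a^2 + a*y - 12*y^2)/(a^2 - 5*a*y + 2*a - 10*y)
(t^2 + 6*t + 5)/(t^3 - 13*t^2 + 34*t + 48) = (t + 5)/(t^2 - 14*t + 48)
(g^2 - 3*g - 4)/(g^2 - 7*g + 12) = (g + 1)/(g - 3)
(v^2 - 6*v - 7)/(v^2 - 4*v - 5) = (v - 7)/(v - 5)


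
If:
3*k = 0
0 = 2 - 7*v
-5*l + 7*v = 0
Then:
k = 0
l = 2/5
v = 2/7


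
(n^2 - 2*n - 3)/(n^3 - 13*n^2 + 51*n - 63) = (n + 1)/(n^2 - 10*n + 21)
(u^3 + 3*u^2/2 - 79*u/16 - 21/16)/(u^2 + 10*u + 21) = (16*u^2 - 24*u - 7)/(16*(u + 7))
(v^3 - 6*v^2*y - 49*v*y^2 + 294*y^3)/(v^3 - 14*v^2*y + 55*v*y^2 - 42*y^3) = (-v - 7*y)/(-v + y)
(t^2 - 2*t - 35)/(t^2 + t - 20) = (t - 7)/(t - 4)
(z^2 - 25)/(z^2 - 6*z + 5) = (z + 5)/(z - 1)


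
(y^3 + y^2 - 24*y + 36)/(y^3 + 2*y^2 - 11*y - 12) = (y^2 + 4*y - 12)/(y^2 + 5*y + 4)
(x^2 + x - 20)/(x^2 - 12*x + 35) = (x^2 + x - 20)/(x^2 - 12*x + 35)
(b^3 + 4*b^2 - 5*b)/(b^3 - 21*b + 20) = b/(b - 4)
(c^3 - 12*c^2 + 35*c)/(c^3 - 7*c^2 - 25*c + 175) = c/(c + 5)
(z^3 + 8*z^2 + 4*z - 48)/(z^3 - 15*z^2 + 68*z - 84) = (z^2 + 10*z + 24)/(z^2 - 13*z + 42)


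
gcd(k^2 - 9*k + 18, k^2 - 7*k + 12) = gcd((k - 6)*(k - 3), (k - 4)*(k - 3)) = k - 3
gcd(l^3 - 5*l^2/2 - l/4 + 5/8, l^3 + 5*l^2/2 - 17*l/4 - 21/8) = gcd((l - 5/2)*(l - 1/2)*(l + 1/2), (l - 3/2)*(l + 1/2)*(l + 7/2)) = l + 1/2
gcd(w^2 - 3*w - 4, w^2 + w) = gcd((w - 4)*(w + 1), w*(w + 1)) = w + 1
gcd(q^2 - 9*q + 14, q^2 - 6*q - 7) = q - 7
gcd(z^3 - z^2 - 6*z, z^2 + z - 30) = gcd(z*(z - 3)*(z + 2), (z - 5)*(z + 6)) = 1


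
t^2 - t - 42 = (t - 7)*(t + 6)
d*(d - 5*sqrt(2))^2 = d^3 - 10*sqrt(2)*d^2 + 50*d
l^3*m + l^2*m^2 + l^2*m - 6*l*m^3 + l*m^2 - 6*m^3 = (l - 2*m)*(l + 3*m)*(l*m + m)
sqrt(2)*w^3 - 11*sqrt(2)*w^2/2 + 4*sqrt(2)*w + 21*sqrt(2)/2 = (w - 7/2)*(w - 3)*(sqrt(2)*w + sqrt(2))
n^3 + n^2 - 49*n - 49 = (n - 7)*(n + 1)*(n + 7)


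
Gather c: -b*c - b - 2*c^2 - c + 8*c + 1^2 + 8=-b - 2*c^2 + c*(7 - b) + 9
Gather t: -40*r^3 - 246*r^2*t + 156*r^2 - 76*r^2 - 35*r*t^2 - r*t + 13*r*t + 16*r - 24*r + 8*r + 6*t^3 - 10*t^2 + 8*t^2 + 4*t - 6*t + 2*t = -40*r^3 + 80*r^2 + 6*t^3 + t^2*(-35*r - 2) + t*(-246*r^2 + 12*r)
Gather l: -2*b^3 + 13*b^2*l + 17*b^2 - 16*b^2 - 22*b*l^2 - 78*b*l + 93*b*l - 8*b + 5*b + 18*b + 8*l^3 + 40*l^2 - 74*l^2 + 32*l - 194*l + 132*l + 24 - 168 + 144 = -2*b^3 + b^2 + 15*b + 8*l^3 + l^2*(-22*b - 34) + l*(13*b^2 + 15*b - 30)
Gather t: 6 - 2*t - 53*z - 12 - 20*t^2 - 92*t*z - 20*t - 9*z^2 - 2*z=-20*t^2 + t*(-92*z - 22) - 9*z^2 - 55*z - 6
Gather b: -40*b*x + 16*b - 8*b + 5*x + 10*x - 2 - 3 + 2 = b*(8 - 40*x) + 15*x - 3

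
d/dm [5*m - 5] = 5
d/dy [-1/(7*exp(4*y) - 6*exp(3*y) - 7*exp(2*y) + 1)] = (28*exp(2*y) - 18*exp(y) - 14)*exp(2*y)/(7*exp(4*y) - 6*exp(3*y) - 7*exp(2*y) + 1)^2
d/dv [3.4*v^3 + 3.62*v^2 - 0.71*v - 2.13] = 10.2*v^2 + 7.24*v - 0.71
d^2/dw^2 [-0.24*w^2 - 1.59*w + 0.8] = -0.480000000000000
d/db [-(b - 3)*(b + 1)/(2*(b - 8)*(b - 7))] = (13*b^2 - 118*b + 157)/(2*(b^4 - 30*b^3 + 337*b^2 - 1680*b + 3136))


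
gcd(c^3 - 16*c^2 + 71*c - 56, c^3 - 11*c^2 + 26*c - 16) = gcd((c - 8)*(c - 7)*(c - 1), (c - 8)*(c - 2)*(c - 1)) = c^2 - 9*c + 8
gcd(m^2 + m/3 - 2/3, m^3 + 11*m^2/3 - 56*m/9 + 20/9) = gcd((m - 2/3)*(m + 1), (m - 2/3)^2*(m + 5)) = m - 2/3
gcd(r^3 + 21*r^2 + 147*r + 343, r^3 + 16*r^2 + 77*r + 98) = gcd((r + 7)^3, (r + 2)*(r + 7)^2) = r^2 + 14*r + 49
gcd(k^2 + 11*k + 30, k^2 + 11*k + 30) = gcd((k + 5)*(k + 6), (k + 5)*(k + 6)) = k^2 + 11*k + 30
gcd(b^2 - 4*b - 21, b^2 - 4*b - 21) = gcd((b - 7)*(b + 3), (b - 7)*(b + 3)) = b^2 - 4*b - 21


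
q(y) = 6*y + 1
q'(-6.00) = 6.00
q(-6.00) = -35.00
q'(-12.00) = 6.00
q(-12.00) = -71.00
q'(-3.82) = 6.00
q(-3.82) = -21.92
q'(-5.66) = 6.00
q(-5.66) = -32.96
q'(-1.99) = 6.00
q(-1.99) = -10.94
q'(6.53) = 6.00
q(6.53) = 40.18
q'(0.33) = 6.00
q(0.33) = 2.98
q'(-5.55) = 6.00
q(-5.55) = -32.30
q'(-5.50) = 6.00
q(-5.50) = -32.00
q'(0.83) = 6.00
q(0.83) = 5.98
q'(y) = 6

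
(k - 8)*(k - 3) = k^2 - 11*k + 24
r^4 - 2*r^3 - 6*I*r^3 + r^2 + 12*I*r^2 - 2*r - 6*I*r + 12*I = (r - 2)*(r - 6*I)*(r - I)*(r + I)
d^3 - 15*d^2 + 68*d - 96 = (d - 8)*(d - 4)*(d - 3)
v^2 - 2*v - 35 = (v - 7)*(v + 5)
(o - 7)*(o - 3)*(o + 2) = o^3 - 8*o^2 + o + 42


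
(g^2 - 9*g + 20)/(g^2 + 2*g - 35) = (g - 4)/(g + 7)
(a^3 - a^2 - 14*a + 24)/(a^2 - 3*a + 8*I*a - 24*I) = (a^2 + 2*a - 8)/(a + 8*I)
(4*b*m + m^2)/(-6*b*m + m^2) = (-4*b - m)/(6*b - m)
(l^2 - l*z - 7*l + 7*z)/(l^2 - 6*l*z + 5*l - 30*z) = (l^2 - l*z - 7*l + 7*z)/(l^2 - 6*l*z + 5*l - 30*z)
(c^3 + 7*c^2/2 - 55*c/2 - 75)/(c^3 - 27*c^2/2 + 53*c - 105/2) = (2*c^2 + 17*c + 30)/(2*c^2 - 17*c + 21)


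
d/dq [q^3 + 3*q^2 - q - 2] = 3*q^2 + 6*q - 1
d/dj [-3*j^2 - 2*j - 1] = -6*j - 2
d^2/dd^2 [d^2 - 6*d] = 2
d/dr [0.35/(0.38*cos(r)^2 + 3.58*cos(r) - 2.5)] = (0.266*cos(r) + 1.253)*sin(r)/(0.38*cos(r)^2 + 3.58*cos(r) - 2.5)^2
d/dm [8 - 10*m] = -10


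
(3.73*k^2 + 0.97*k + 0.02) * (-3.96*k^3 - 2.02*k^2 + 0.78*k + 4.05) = -14.7708*k^5 - 11.3758*k^4 + 0.8708*k^3 + 15.8227*k^2 + 3.9441*k + 0.081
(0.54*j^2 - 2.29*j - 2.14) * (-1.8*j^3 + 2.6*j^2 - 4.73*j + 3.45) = -0.972*j^5 + 5.526*j^4 - 4.6562*j^3 + 7.1307*j^2 + 2.2217*j - 7.383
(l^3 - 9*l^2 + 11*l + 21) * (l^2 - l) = l^5 - 10*l^4 + 20*l^3 + 10*l^2 - 21*l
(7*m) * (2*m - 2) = 14*m^2 - 14*m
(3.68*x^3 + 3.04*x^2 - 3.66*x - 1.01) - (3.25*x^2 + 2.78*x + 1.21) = 3.68*x^3 - 0.21*x^2 - 6.44*x - 2.22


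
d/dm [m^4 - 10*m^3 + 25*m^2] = 2*m*(2*m^2 - 15*m + 25)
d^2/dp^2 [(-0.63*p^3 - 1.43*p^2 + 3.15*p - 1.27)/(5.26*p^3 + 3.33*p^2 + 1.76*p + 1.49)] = (-5.6843418860808e-14*p^7 - 57.0594279999998*p^6 + 557.911368*p^5 + 48.0753480000001*p^4 - 168.368464*p^3 - 418.635336*p^2 - 87.106416*p - 18.135792)/(145.531576*p^9 + 276.399324*p^8 + 321.06777*p^7 + 345.567057*p^6 + 264.020772*p^5 + 163.275351*p^4 + 92.880506*p^3 + 36.025071*p^2 + 11.722128*p + 3.307949)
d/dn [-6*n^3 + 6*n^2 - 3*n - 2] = -18*n^2 + 12*n - 3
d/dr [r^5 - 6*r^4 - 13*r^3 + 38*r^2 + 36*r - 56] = 5*r^4 - 24*r^3 - 39*r^2 + 76*r + 36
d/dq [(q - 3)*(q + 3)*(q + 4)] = 3*q^2 + 8*q - 9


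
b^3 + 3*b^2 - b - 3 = (b - 1)*(b + 1)*(b + 3)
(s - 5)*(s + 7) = s^2 + 2*s - 35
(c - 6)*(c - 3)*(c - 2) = c^3 - 11*c^2 + 36*c - 36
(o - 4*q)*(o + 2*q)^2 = o^3 - 12*o*q^2 - 16*q^3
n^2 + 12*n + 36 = (n + 6)^2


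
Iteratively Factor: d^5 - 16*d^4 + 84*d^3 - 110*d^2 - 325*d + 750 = (d - 5)*(d^4 - 11*d^3 + 29*d^2 + 35*d - 150) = (d - 5)^2*(d^3 - 6*d^2 - d + 30) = (d - 5)^2*(d - 3)*(d^2 - 3*d - 10) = (d - 5)^3*(d - 3)*(d + 2)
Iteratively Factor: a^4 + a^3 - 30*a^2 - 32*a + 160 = (a + 4)*(a^3 - 3*a^2 - 18*a + 40) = (a + 4)^2*(a^2 - 7*a + 10) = (a - 5)*(a + 4)^2*(a - 2)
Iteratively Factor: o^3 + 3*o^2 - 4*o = (o + 4)*(o^2 - o) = o*(o + 4)*(o - 1)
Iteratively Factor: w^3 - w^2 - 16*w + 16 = (w - 1)*(w^2 - 16) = (w - 4)*(w - 1)*(w + 4)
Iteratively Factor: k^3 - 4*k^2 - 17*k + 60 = (k + 4)*(k^2 - 8*k + 15) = (k - 5)*(k + 4)*(k - 3)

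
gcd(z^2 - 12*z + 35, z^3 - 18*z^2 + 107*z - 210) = z^2 - 12*z + 35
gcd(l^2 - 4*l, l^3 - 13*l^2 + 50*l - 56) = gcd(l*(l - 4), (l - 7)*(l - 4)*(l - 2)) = l - 4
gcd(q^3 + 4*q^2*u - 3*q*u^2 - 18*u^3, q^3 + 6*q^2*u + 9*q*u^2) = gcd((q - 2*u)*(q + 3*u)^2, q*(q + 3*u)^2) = q^2 + 6*q*u + 9*u^2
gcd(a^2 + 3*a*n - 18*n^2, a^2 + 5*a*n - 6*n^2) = a + 6*n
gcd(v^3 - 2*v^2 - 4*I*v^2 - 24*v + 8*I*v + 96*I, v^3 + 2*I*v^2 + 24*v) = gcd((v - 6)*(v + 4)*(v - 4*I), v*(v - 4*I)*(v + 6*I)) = v - 4*I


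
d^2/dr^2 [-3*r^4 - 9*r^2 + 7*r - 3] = -36*r^2 - 18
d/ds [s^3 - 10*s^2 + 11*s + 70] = 3*s^2 - 20*s + 11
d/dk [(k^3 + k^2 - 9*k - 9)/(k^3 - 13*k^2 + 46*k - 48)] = 2*(-7*k^2 + 13*k + 47)/(k^4 - 20*k^3 + 132*k^2 - 320*k + 256)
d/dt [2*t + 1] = 2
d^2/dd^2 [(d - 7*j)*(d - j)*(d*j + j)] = 2*j*(3*d - 8*j + 1)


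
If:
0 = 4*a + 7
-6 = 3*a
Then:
No Solution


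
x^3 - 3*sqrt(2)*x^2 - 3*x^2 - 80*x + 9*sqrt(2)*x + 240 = (x - 3)*(x - 8*sqrt(2))*(x + 5*sqrt(2))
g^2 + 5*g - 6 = (g - 1)*(g + 6)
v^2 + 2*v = v*(v + 2)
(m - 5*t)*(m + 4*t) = m^2 - m*t - 20*t^2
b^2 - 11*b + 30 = (b - 6)*(b - 5)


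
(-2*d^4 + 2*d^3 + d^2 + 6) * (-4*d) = 8*d^5 - 8*d^4 - 4*d^3 - 24*d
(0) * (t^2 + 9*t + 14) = 0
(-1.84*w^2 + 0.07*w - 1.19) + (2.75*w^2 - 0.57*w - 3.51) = 0.91*w^2 - 0.5*w - 4.7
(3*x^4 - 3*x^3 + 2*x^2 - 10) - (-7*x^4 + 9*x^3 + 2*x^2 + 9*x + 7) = 10*x^4 - 12*x^3 - 9*x - 17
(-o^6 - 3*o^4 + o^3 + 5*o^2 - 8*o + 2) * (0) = 0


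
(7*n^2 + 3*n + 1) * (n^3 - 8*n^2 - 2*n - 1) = 7*n^5 - 53*n^4 - 37*n^3 - 21*n^2 - 5*n - 1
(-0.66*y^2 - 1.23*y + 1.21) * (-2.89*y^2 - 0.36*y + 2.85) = 1.9074*y^4 + 3.7923*y^3 - 4.9351*y^2 - 3.9411*y + 3.4485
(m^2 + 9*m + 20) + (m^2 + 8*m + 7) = 2*m^2 + 17*m + 27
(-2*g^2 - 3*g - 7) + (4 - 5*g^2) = -7*g^2 - 3*g - 3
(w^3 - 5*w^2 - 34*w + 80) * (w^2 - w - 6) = w^5 - 6*w^4 - 35*w^3 + 144*w^2 + 124*w - 480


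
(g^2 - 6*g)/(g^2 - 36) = g/(g + 6)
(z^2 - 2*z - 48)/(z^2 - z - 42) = (z - 8)/(z - 7)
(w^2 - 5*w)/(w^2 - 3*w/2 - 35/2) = 2*w/(2*w + 7)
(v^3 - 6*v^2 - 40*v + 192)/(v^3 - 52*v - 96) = (v - 4)/(v + 2)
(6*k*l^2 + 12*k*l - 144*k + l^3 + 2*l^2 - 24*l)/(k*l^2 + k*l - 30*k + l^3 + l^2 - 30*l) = (6*k*l - 24*k + l^2 - 4*l)/(k*l - 5*k + l^2 - 5*l)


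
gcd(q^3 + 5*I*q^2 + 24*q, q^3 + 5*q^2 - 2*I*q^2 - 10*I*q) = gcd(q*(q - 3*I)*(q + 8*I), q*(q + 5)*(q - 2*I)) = q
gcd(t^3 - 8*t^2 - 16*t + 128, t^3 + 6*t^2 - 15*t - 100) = t - 4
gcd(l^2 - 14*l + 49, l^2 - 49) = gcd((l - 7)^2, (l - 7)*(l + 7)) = l - 7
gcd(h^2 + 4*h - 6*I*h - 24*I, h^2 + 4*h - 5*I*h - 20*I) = h + 4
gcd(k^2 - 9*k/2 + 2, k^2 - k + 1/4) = k - 1/2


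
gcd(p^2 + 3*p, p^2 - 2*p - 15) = p + 3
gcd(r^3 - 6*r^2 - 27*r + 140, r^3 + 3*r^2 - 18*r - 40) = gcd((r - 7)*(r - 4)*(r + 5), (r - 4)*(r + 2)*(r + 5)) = r^2 + r - 20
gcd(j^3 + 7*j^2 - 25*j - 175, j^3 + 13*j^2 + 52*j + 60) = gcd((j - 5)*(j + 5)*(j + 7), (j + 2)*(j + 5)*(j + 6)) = j + 5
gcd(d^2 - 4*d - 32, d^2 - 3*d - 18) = 1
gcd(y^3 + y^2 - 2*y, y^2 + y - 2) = y^2 + y - 2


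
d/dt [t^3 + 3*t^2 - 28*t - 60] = 3*t^2 + 6*t - 28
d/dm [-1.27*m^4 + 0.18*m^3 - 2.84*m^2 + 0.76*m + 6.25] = -5.08*m^3 + 0.54*m^2 - 5.68*m + 0.76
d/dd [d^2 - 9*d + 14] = 2*d - 9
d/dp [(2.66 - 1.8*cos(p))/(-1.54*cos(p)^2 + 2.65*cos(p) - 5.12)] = (2.772*cos(p)^2 - 8.1928*cos(p) - 2.167)*sin(p)/(2.3716*cos(p)^4 - 8.162*cos(p)^3 + 22.7921*cos(p)^2 - 27.136*cos(p) + 26.2144)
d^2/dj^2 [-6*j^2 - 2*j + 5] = -12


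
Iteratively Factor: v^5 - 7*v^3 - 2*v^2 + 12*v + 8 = (v - 2)*(v^4 + 2*v^3 - 3*v^2 - 8*v - 4) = (v - 2)^2*(v^3 + 4*v^2 + 5*v + 2) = (v - 2)^2*(v + 1)*(v^2 + 3*v + 2) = (v - 2)^2*(v + 1)^2*(v + 2)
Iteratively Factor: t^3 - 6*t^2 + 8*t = (t)*(t^2 - 6*t + 8) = t*(t - 2)*(t - 4)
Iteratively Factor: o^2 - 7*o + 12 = (o - 3)*(o - 4)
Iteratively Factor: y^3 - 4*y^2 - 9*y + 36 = (y - 3)*(y^2 - y - 12) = (y - 3)*(y + 3)*(y - 4)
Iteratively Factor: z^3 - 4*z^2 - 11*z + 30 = (z + 3)*(z^2 - 7*z + 10) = (z - 5)*(z + 3)*(z - 2)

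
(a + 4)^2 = a^2 + 8*a + 16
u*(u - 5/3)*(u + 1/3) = u^3 - 4*u^2/3 - 5*u/9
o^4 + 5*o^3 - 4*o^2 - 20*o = o*(o - 2)*(o + 2)*(o + 5)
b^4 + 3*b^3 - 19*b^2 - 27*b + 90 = (b - 3)*(b - 2)*(b + 3)*(b + 5)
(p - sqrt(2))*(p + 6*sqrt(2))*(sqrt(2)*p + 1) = sqrt(2)*p^3 + 11*p^2 - 7*sqrt(2)*p - 12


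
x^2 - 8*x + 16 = (x - 4)^2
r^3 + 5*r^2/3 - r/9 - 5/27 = (r - 1/3)*(r + 1/3)*(r + 5/3)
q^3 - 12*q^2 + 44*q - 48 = (q - 6)*(q - 4)*(q - 2)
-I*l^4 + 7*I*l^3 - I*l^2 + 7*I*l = l*(l - 7)*(l - I)*(-I*l + 1)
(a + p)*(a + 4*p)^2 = a^3 + 9*a^2*p + 24*a*p^2 + 16*p^3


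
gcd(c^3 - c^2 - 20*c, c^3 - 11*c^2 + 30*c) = c^2 - 5*c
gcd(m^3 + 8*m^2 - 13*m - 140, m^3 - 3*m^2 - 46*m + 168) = m^2 + 3*m - 28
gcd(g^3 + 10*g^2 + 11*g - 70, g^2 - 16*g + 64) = 1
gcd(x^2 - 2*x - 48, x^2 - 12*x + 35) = 1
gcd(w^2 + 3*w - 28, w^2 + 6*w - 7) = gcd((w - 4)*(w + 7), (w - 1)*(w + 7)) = w + 7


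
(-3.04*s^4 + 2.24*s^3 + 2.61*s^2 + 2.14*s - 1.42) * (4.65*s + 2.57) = -14.136*s^5 + 2.6032*s^4 + 17.8933*s^3 + 16.6587*s^2 - 1.1032*s - 3.6494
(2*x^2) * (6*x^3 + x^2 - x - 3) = 12*x^5 + 2*x^4 - 2*x^3 - 6*x^2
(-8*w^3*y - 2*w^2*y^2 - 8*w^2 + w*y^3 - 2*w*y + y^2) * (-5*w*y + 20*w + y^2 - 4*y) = 40*w^4*y^2 - 160*w^4*y + 2*w^3*y^3 - 8*w^3*y^2 + 40*w^3*y - 160*w^3 - 7*w^2*y^4 + 28*w^2*y^3 + 2*w^2*y^2 - 8*w^2*y + w*y^5 - 4*w*y^4 - 7*w*y^3 + 28*w*y^2 + y^4 - 4*y^3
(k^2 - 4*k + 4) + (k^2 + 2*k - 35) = 2*k^2 - 2*k - 31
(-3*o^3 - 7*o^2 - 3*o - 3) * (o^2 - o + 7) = -3*o^5 - 4*o^4 - 17*o^3 - 49*o^2 - 18*o - 21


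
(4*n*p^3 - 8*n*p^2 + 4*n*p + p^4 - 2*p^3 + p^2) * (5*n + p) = 20*n^2*p^3 - 40*n^2*p^2 + 20*n^2*p + 9*n*p^4 - 18*n*p^3 + 9*n*p^2 + p^5 - 2*p^4 + p^3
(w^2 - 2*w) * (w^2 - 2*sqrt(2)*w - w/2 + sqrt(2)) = w^4 - 2*sqrt(2)*w^3 - 5*w^3/2 + w^2 + 5*sqrt(2)*w^2 - 2*sqrt(2)*w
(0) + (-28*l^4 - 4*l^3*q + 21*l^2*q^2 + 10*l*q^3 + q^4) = -28*l^4 - 4*l^3*q + 21*l^2*q^2 + 10*l*q^3 + q^4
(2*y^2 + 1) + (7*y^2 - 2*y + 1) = 9*y^2 - 2*y + 2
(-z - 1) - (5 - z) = -6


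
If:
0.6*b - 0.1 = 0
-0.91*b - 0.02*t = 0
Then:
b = 0.17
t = -7.58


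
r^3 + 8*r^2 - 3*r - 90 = (r - 3)*(r + 5)*(r + 6)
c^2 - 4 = (c - 2)*(c + 2)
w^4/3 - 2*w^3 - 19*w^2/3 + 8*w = w*(w/3 + 1)*(w - 8)*(w - 1)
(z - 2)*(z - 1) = z^2 - 3*z + 2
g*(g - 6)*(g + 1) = g^3 - 5*g^2 - 6*g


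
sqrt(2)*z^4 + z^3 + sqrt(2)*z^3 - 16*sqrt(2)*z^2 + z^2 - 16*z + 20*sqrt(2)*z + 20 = (z - 2)^2*(z + 5)*(sqrt(2)*z + 1)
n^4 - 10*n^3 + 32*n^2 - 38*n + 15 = (n - 5)*(n - 3)*(n - 1)^2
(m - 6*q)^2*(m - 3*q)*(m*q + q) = m^4*q - 15*m^3*q^2 + m^3*q + 72*m^2*q^3 - 15*m^2*q^2 - 108*m*q^4 + 72*m*q^3 - 108*q^4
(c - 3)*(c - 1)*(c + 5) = c^3 + c^2 - 17*c + 15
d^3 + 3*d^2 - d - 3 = (d - 1)*(d + 1)*(d + 3)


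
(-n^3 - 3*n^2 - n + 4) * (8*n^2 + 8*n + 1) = -8*n^5 - 32*n^4 - 33*n^3 + 21*n^2 + 31*n + 4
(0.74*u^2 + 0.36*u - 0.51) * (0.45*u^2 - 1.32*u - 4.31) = 0.333*u^4 - 0.8148*u^3 - 3.8941*u^2 - 0.8784*u + 2.1981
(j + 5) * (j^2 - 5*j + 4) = j^3 - 21*j + 20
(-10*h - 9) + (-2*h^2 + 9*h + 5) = -2*h^2 - h - 4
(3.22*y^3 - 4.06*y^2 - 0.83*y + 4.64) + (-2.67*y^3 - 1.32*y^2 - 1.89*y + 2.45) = 0.55*y^3 - 5.38*y^2 - 2.72*y + 7.09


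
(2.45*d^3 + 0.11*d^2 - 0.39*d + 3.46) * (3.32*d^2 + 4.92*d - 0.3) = 8.134*d^5 + 12.4192*d^4 - 1.4886*d^3 + 9.5354*d^2 + 17.1402*d - 1.038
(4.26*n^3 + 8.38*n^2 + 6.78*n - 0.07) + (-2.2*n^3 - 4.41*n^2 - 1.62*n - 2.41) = 2.06*n^3 + 3.97*n^2 + 5.16*n - 2.48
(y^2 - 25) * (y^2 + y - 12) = y^4 + y^3 - 37*y^2 - 25*y + 300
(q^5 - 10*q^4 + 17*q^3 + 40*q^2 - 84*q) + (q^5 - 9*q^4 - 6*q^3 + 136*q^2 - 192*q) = 2*q^5 - 19*q^4 + 11*q^3 + 176*q^2 - 276*q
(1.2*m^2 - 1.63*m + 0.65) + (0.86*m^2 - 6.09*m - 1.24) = 2.06*m^2 - 7.72*m - 0.59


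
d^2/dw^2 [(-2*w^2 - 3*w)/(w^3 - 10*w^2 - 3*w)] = 2*(-2*w^3 - 9*w^2 + 72*w - 249)/(w^6 - 30*w^5 + 291*w^4 - 820*w^3 - 873*w^2 - 270*w - 27)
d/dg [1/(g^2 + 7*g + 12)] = (-2*g - 7)/(g^2 + 7*g + 12)^2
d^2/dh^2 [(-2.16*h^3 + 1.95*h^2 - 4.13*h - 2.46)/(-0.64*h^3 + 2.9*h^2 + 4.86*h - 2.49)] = (-1.77635683940025e-15*h^7 + 6.42048*h^6 + 50.460672*h^5 - 111.59808*h^4 + 253.809616*h^3 - 242.076564*h^2 + 443.79558*h + 227.512926)/(0.262144*h^9 - 3.56352*h^8 + 10.175232*h^7 + 32.791672*h^6 - 104.996808*h^5 - 189.137196*h^4 + 107.677296*h^3 + 122.497542*h^2 - 90.397458*h + 15.438249)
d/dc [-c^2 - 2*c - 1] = -2*c - 2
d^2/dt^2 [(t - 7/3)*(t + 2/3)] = 2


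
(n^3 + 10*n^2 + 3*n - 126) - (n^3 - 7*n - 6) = 10*n^2 + 10*n - 120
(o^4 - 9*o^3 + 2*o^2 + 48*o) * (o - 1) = o^5 - 10*o^4 + 11*o^3 + 46*o^2 - 48*o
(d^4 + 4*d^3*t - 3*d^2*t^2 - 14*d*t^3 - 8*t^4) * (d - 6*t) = d^5 - 2*d^4*t - 27*d^3*t^2 + 4*d^2*t^3 + 76*d*t^4 + 48*t^5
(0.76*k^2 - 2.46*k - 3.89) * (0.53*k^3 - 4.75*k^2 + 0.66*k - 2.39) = 0.4028*k^5 - 4.9138*k^4 + 10.1249*k^3 + 15.0375*k^2 + 3.312*k + 9.2971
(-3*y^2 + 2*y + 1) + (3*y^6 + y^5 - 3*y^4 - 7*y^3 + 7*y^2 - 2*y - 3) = 3*y^6 + y^5 - 3*y^4 - 7*y^3 + 4*y^2 - 2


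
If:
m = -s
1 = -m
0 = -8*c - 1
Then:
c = -1/8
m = -1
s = 1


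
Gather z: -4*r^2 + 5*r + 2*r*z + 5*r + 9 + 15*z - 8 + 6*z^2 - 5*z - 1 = -4*r^2 + 10*r + 6*z^2 + z*(2*r + 10)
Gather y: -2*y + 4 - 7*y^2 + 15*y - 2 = -7*y^2 + 13*y + 2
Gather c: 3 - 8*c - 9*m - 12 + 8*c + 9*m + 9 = 0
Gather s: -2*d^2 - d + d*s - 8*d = -2*d^2 + d*s - 9*d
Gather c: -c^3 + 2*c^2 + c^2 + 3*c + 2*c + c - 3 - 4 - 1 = -c^3 + 3*c^2 + 6*c - 8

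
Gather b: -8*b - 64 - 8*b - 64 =-16*b - 128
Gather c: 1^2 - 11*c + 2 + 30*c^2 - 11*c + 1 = 30*c^2 - 22*c + 4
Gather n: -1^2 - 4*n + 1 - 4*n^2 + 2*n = -4*n^2 - 2*n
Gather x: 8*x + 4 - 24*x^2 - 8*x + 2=6 - 24*x^2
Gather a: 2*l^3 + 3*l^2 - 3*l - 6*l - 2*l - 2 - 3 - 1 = 2*l^3 + 3*l^2 - 11*l - 6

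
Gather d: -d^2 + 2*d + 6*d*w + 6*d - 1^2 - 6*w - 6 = -d^2 + d*(6*w + 8) - 6*w - 7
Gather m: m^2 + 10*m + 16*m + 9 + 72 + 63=m^2 + 26*m + 144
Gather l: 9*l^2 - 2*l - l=9*l^2 - 3*l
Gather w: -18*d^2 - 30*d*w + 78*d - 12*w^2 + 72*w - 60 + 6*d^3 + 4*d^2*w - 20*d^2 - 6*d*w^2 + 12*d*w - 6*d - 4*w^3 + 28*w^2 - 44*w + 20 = 6*d^3 - 38*d^2 + 72*d - 4*w^3 + w^2*(16 - 6*d) + w*(4*d^2 - 18*d + 28) - 40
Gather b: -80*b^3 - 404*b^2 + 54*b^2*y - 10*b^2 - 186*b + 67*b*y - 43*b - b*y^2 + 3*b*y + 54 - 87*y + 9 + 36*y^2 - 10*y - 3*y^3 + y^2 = -80*b^3 + b^2*(54*y - 414) + b*(-y^2 + 70*y - 229) - 3*y^3 + 37*y^2 - 97*y + 63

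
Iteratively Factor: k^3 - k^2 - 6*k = (k + 2)*(k^2 - 3*k) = (k - 3)*(k + 2)*(k)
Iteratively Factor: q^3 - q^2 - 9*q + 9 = (q + 3)*(q^2 - 4*q + 3) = (q - 1)*(q + 3)*(q - 3)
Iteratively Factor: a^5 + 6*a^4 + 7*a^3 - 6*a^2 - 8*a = (a + 4)*(a^4 + 2*a^3 - a^2 - 2*a) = (a + 1)*(a + 4)*(a^3 + a^2 - 2*a) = a*(a + 1)*(a + 4)*(a^2 + a - 2) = a*(a + 1)*(a + 2)*(a + 4)*(a - 1)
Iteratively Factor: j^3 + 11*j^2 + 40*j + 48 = (j + 4)*(j^2 + 7*j + 12) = (j + 3)*(j + 4)*(j + 4)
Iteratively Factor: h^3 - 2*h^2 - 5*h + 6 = (h - 3)*(h^2 + h - 2) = (h - 3)*(h + 2)*(h - 1)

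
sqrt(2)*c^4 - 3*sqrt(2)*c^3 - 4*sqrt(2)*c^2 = c^2*(c - 4)*(sqrt(2)*c + sqrt(2))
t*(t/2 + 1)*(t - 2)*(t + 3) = t^4/2 + 3*t^3/2 - 2*t^2 - 6*t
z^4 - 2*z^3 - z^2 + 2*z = z*(z - 2)*(z - 1)*(z + 1)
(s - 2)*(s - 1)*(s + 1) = s^3 - 2*s^2 - s + 2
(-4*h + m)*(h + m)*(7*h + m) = -28*h^3 - 25*h^2*m + 4*h*m^2 + m^3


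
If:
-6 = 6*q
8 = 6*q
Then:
No Solution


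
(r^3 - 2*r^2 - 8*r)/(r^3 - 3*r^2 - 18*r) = (-r^2 + 2*r + 8)/(-r^2 + 3*r + 18)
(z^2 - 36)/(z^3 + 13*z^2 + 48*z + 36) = (z - 6)/(z^2 + 7*z + 6)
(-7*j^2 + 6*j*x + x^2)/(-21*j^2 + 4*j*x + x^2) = (-j + x)/(-3*j + x)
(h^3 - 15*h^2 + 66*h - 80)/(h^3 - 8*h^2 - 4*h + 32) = (h - 5)/(h + 2)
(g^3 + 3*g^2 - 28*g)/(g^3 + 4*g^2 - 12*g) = (g^2 + 3*g - 28)/(g^2 + 4*g - 12)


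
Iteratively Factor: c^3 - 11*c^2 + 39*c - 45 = (c - 3)*(c^2 - 8*c + 15) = (c - 3)^2*(c - 5)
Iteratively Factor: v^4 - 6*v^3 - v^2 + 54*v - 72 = (v - 3)*(v^3 - 3*v^2 - 10*v + 24) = (v - 4)*(v - 3)*(v^2 + v - 6) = (v - 4)*(v - 3)*(v + 3)*(v - 2)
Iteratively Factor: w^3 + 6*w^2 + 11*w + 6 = (w + 1)*(w^2 + 5*w + 6) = (w + 1)*(w + 2)*(w + 3)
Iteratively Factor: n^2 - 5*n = (n)*(n - 5)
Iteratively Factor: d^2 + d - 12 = (d + 4)*(d - 3)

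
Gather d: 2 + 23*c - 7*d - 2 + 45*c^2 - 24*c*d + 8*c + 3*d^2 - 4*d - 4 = 45*c^2 + 31*c + 3*d^2 + d*(-24*c - 11) - 4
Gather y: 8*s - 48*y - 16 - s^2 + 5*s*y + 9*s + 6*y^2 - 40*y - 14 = -s^2 + 17*s + 6*y^2 + y*(5*s - 88) - 30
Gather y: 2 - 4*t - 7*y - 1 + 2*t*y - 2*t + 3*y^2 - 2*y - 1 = -6*t + 3*y^2 + y*(2*t - 9)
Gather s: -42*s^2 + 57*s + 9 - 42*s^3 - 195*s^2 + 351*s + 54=-42*s^3 - 237*s^2 + 408*s + 63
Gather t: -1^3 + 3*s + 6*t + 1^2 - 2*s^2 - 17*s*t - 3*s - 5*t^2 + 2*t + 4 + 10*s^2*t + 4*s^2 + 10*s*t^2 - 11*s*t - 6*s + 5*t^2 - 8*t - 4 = 2*s^2 + 10*s*t^2 - 6*s + t*(10*s^2 - 28*s)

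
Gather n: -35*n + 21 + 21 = 42 - 35*n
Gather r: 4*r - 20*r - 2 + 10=8 - 16*r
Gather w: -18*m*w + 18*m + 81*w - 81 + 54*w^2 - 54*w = 18*m + 54*w^2 + w*(27 - 18*m) - 81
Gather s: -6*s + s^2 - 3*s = s^2 - 9*s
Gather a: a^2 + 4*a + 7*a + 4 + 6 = a^2 + 11*a + 10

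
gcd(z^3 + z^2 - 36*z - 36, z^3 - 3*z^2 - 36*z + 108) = z^2 - 36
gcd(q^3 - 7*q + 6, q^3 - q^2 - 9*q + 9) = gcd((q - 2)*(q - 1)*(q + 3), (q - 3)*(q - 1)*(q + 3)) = q^2 + 2*q - 3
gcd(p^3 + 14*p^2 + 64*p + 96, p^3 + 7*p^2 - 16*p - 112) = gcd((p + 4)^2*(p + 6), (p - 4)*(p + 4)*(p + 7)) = p + 4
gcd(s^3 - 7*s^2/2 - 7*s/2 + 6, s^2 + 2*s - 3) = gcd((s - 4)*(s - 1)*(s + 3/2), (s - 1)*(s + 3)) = s - 1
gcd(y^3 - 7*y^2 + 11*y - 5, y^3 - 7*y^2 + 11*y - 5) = y^3 - 7*y^2 + 11*y - 5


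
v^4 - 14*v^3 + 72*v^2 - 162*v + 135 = (v - 5)*(v - 3)^3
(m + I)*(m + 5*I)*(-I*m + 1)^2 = -m^4 - 8*I*m^3 + 18*m^2 + 16*I*m - 5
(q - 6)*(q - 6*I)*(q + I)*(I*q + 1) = I*q^4 + 6*q^3 - 6*I*q^3 - 36*q^2 + I*q^2 + 6*q - 6*I*q - 36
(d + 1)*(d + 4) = d^2 + 5*d + 4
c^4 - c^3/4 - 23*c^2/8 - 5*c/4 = c*(c - 2)*(c + 1/2)*(c + 5/4)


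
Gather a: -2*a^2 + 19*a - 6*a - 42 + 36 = -2*a^2 + 13*a - 6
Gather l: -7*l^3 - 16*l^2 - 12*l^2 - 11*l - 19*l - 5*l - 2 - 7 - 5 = -7*l^3 - 28*l^2 - 35*l - 14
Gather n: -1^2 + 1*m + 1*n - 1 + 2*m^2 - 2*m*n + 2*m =2*m^2 + 3*m + n*(1 - 2*m) - 2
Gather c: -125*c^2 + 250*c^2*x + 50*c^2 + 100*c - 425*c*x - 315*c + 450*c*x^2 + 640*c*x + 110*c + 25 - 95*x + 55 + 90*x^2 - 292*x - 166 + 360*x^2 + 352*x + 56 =c^2*(250*x - 75) + c*(450*x^2 + 215*x - 105) + 450*x^2 - 35*x - 30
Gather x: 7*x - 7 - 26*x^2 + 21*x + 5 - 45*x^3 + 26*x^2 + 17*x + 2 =-45*x^3 + 45*x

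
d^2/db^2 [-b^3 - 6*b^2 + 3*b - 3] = -6*b - 12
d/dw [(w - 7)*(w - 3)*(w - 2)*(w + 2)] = 4*w^3 - 30*w^2 + 34*w + 40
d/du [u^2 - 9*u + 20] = 2*u - 9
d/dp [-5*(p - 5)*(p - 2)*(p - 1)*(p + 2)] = -20*p^3 + 90*p^2 - 10*p - 120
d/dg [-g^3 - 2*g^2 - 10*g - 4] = -3*g^2 - 4*g - 10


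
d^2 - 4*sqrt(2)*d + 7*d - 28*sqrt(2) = (d + 7)*(d - 4*sqrt(2))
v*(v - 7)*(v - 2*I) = v^3 - 7*v^2 - 2*I*v^2 + 14*I*v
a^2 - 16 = (a - 4)*(a + 4)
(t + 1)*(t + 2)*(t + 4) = t^3 + 7*t^2 + 14*t + 8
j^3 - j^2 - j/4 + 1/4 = (j - 1)*(j - 1/2)*(j + 1/2)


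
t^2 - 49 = (t - 7)*(t + 7)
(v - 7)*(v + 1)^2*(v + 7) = v^4 + 2*v^3 - 48*v^2 - 98*v - 49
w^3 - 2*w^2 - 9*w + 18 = (w - 3)*(w - 2)*(w + 3)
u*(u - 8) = u^2 - 8*u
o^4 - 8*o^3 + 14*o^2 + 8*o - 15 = (o - 5)*(o - 3)*(o - 1)*(o + 1)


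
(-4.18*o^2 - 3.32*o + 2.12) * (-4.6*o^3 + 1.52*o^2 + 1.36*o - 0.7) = 19.228*o^5 + 8.9184*o^4 - 20.4832*o^3 + 1.6332*o^2 + 5.2072*o - 1.484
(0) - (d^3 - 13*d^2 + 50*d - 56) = -d^3 + 13*d^2 - 50*d + 56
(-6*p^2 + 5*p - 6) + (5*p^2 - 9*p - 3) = -p^2 - 4*p - 9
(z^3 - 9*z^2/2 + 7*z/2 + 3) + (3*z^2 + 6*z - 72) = z^3 - 3*z^2/2 + 19*z/2 - 69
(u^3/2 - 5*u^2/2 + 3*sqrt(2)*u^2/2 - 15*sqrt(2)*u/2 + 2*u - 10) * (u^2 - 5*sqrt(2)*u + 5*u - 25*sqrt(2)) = u^5/2 - sqrt(2)*u^4 - 51*u^3/2 + 15*sqrt(2)*u^2 + 325*u + 250*sqrt(2)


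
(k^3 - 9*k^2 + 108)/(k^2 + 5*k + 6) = (k^2 - 12*k + 36)/(k + 2)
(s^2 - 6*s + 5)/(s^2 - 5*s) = (s - 1)/s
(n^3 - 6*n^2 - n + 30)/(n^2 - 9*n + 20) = (n^2 - n - 6)/(n - 4)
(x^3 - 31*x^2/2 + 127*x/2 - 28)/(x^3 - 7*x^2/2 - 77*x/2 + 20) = (x - 7)/(x + 5)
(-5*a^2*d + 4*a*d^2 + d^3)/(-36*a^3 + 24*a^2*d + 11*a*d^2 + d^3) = d*(5*a + d)/(36*a^2 + 12*a*d + d^2)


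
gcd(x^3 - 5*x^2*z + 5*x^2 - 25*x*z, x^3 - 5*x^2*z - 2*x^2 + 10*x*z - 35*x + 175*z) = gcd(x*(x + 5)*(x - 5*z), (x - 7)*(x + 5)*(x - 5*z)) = x^2 - 5*x*z + 5*x - 25*z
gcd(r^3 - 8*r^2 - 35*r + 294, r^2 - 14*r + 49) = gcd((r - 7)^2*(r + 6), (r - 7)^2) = r^2 - 14*r + 49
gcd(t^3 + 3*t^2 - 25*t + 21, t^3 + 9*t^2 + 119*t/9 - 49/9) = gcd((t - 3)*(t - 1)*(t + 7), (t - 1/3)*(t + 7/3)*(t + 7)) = t + 7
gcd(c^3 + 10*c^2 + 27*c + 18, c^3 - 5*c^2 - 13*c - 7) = c + 1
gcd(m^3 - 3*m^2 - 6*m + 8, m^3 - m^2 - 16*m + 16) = m^2 - 5*m + 4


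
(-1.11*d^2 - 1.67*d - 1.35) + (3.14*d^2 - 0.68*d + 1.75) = 2.03*d^2 - 2.35*d + 0.4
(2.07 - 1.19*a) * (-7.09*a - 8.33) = 8.4371*a^2 - 4.7636*a - 17.2431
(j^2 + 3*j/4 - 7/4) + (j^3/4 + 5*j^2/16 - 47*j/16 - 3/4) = j^3/4 + 21*j^2/16 - 35*j/16 - 5/2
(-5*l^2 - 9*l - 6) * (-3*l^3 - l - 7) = 15*l^5 + 27*l^4 + 23*l^3 + 44*l^2 + 69*l + 42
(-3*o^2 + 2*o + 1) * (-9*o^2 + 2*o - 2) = 27*o^4 - 24*o^3 + o^2 - 2*o - 2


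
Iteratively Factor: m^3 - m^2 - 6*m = (m + 2)*(m^2 - 3*m) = (m - 3)*(m + 2)*(m)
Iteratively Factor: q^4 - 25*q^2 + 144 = (q + 3)*(q^3 - 3*q^2 - 16*q + 48) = (q + 3)*(q + 4)*(q^2 - 7*q + 12) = (q - 4)*(q + 3)*(q + 4)*(q - 3)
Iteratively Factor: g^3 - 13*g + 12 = (g - 3)*(g^2 + 3*g - 4) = (g - 3)*(g - 1)*(g + 4)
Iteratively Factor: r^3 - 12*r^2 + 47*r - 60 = (r - 5)*(r^2 - 7*r + 12) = (r - 5)*(r - 4)*(r - 3)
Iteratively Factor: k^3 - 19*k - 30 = (k + 2)*(k^2 - 2*k - 15) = (k - 5)*(k + 2)*(k + 3)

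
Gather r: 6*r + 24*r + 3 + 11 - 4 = 30*r + 10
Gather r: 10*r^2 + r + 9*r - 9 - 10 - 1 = 10*r^2 + 10*r - 20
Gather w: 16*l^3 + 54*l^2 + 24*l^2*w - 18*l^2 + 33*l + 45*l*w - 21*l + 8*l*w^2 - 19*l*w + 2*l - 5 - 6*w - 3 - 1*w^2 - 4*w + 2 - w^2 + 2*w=16*l^3 + 36*l^2 + 14*l + w^2*(8*l - 2) + w*(24*l^2 + 26*l - 8) - 6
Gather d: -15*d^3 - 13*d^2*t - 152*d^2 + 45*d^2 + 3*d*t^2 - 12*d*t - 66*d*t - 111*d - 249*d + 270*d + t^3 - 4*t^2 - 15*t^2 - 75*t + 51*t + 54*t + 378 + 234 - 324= -15*d^3 + d^2*(-13*t - 107) + d*(3*t^2 - 78*t - 90) + t^3 - 19*t^2 + 30*t + 288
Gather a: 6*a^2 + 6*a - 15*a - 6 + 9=6*a^2 - 9*a + 3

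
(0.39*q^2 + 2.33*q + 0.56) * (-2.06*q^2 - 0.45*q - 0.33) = -0.8034*q^4 - 4.9753*q^3 - 2.3308*q^2 - 1.0209*q - 0.1848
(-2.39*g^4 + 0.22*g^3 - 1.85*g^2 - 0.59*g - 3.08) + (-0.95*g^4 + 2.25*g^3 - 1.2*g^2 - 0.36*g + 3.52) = -3.34*g^4 + 2.47*g^3 - 3.05*g^2 - 0.95*g + 0.44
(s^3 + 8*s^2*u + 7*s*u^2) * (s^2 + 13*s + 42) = s^5 + 8*s^4*u + 13*s^4 + 7*s^3*u^2 + 104*s^3*u + 42*s^3 + 91*s^2*u^2 + 336*s^2*u + 294*s*u^2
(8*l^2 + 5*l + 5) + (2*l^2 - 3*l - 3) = 10*l^2 + 2*l + 2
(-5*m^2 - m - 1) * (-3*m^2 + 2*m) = 15*m^4 - 7*m^3 + m^2 - 2*m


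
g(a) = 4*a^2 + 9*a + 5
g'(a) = 8*a + 9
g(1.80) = 34.16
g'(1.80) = 23.40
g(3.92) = 101.75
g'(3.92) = 40.36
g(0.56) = 11.29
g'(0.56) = 13.48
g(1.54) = 28.35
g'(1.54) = 21.32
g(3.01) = 68.33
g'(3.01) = 33.08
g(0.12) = 6.14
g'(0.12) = 9.96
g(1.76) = 33.23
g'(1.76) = 23.08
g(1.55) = 28.56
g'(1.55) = 21.40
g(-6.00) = 95.00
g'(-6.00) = -39.00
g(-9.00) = 248.00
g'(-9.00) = -63.00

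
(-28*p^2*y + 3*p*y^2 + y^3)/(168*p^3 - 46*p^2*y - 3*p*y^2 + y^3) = y/(-6*p + y)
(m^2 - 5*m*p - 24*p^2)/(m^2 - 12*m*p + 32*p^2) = (-m - 3*p)/(-m + 4*p)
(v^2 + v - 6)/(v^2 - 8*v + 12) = (v + 3)/(v - 6)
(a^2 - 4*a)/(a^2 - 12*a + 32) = a/(a - 8)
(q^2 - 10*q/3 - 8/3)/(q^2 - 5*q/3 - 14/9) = 3*(q - 4)/(3*q - 7)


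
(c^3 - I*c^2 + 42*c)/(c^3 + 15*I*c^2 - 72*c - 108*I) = c*(c - 7*I)/(c^2 + 9*I*c - 18)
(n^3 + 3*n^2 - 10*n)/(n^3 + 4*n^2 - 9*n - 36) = n*(n^2 + 3*n - 10)/(n^3 + 4*n^2 - 9*n - 36)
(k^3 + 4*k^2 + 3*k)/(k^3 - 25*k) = (k^2 + 4*k + 3)/(k^2 - 25)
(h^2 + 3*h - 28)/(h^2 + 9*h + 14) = (h - 4)/(h + 2)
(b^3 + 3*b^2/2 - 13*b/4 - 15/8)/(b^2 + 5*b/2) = b - 1 - 3/(4*b)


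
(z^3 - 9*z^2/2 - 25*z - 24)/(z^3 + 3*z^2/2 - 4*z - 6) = (z - 8)/(z - 2)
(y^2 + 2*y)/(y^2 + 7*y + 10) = y/(y + 5)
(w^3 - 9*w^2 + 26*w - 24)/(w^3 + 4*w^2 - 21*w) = (w^2 - 6*w + 8)/(w*(w + 7))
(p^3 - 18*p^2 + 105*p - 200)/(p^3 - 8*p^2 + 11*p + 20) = (p^2 - 13*p + 40)/(p^2 - 3*p - 4)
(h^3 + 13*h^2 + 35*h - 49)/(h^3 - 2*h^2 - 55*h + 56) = (h + 7)/(h - 8)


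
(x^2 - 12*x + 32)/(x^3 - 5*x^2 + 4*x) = (x - 8)/(x*(x - 1))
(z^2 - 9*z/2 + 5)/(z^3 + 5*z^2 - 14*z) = (z - 5/2)/(z*(z + 7))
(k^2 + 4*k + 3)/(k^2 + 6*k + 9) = (k + 1)/(k + 3)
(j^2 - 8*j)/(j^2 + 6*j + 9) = j*(j - 8)/(j^2 + 6*j + 9)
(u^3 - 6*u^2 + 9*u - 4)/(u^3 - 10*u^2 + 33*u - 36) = (u^2 - 2*u + 1)/(u^2 - 6*u + 9)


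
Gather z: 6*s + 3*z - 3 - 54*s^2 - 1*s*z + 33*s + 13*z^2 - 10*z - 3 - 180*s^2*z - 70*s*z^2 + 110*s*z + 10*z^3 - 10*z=-54*s^2 + 39*s + 10*z^3 + z^2*(13 - 70*s) + z*(-180*s^2 + 109*s - 17) - 6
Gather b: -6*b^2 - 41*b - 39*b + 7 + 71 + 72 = -6*b^2 - 80*b + 150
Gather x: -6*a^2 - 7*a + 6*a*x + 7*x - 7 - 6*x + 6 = -6*a^2 - 7*a + x*(6*a + 1) - 1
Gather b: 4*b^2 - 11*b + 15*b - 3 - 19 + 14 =4*b^2 + 4*b - 8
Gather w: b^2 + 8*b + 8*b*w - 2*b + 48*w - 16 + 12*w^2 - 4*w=b^2 + 6*b + 12*w^2 + w*(8*b + 44) - 16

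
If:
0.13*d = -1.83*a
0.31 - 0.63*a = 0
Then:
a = 0.49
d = -6.93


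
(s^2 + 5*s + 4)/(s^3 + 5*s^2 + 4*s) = 1/s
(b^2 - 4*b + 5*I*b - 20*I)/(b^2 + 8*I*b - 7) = (b^2 + b*(-4 + 5*I) - 20*I)/(b^2 + 8*I*b - 7)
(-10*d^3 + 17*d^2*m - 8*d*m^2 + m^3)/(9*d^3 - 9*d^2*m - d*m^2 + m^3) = (-10*d^2 + 7*d*m - m^2)/(9*d^2 - m^2)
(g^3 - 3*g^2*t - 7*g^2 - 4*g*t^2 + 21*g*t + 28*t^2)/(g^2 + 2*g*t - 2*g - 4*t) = (g^3 - 3*g^2*t - 7*g^2 - 4*g*t^2 + 21*g*t + 28*t^2)/(g^2 + 2*g*t - 2*g - 4*t)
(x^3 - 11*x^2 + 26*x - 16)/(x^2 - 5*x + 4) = (x^2 - 10*x + 16)/(x - 4)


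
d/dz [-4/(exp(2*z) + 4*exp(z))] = 8*(exp(z) + 2)*exp(-z)/(exp(z) + 4)^2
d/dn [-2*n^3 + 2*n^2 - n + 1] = -6*n^2 + 4*n - 1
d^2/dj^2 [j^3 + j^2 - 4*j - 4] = 6*j + 2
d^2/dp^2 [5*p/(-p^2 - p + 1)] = 10*(-p^3 - 3*p - 1)/(p^6 + 3*p^5 - 5*p^3 + 3*p - 1)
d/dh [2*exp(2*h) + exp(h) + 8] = (4*exp(h) + 1)*exp(h)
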